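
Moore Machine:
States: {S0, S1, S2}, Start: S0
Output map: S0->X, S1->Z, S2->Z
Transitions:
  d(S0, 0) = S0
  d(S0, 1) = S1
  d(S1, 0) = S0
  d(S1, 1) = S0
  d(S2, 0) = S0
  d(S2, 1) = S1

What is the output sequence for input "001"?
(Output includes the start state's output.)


Start: S0 (output X)
  --0--> S0 (output X)
  --0--> S0 (output X)
  --1--> S1 (output Z)

"XXXZ"


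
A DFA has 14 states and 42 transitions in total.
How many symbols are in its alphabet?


Each state has exactly one transition per symbol.
|alphabet| = transitions / states = 42 / 14 = 3

3


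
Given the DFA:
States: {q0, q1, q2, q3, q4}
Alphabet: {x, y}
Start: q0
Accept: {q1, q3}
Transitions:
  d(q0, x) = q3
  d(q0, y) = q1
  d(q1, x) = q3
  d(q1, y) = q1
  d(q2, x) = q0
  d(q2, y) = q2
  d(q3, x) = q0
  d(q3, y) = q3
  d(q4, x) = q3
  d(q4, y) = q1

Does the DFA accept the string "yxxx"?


Trace: q0 -> q1 -> q3 -> q0 -> q3
Final state: q3
Accept states: {q1, q3}

Yes, accepted (final state q3 is an accept state)


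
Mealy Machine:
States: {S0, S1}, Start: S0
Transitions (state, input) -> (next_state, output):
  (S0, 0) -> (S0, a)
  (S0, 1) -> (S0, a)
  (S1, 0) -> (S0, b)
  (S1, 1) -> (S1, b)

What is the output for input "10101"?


Step-by-step:
  (S0, 1) -> (S0, a)
  (S0, 0) -> (S0, a)
  (S0, 1) -> (S0, a)
  (S0, 0) -> (S0, a)
  (S0, 1) -> (S0, a)

"aaaaa"


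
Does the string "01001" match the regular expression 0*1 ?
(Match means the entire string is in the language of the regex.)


|string| = 5; first = '0'; last = '1'

No, "01001" does not match 0*1


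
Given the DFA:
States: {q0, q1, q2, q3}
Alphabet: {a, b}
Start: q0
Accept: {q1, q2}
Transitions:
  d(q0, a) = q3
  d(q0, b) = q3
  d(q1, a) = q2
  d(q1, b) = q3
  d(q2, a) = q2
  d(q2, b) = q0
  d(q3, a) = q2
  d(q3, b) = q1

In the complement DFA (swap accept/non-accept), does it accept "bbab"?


Trace: q0 -> q3 -> q1 -> q2 -> q0
Final: q0
Original accept: {q1, q2}
Complement: q0 is not in original accept

Yes, complement accepts (original rejects)


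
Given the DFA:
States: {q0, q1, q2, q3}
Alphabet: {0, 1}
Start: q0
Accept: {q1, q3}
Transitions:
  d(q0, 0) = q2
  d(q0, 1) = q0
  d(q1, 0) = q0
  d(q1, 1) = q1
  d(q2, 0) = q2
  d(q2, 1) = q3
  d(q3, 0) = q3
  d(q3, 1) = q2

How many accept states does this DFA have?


Accept states listed: {q1, q3}
Counting: q1(1) q3(2)

2


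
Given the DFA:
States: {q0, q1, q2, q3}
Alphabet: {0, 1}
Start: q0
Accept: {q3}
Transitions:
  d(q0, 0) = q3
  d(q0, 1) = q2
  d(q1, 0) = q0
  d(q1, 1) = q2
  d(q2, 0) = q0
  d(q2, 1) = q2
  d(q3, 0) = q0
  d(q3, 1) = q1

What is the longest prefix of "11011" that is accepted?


Run the DFA, marking each prefix where the state is accepting:
  "" -> q0 [reject]
  "1" -> q2 [reject]
  "11" -> q2 [reject]
  "110" -> q0 [reject]
  "1101" -> q2 [reject]
  "11011" -> q2 [reject]

No prefix is accepted


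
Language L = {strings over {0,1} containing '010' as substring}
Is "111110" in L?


'010' does not occur

No, "111110" is not in L


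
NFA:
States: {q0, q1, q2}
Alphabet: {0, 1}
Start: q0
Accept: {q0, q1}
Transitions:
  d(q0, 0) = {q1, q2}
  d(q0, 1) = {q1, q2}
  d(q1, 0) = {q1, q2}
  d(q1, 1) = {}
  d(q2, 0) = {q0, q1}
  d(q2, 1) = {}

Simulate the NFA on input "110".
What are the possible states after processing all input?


Start: {q0}
  --1--> {q1, q2}
  --1--> {}
  --0--> {}

{} (empty set, no valid transitions)


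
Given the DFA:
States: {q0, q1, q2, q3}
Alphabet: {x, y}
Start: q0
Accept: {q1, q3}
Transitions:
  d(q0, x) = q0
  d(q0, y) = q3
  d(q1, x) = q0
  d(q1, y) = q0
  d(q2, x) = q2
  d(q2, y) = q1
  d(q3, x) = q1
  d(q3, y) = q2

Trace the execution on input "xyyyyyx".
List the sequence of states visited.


Input: xyyyyyx
d(q0, x) = q0
d(q0, y) = q3
d(q3, y) = q2
d(q2, y) = q1
d(q1, y) = q0
d(q0, y) = q3
d(q3, x) = q1


q0 -> q0 -> q3 -> q2 -> q1 -> q0 -> q3 -> q1


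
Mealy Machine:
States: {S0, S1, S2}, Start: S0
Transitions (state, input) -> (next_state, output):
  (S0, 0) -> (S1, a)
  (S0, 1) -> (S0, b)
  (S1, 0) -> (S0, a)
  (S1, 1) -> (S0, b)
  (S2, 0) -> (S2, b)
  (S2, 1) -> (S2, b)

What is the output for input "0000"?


Step-by-step:
  (S0, 0) -> (S1, a)
  (S1, 0) -> (S0, a)
  (S0, 0) -> (S1, a)
  (S1, 0) -> (S0, a)

"aaaa"


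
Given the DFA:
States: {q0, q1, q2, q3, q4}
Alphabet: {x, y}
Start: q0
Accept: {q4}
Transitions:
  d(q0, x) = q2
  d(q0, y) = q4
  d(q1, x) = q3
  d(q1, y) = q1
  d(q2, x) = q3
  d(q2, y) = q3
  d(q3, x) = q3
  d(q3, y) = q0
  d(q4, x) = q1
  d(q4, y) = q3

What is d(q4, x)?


Looking up transition d(q4, x)

q1


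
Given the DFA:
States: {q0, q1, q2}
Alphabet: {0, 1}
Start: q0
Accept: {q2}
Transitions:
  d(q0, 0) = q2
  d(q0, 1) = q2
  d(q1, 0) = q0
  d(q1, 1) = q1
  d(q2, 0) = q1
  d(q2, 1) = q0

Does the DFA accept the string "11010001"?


Trace: q0 -> q2 -> q0 -> q2 -> q0 -> q2 -> q1 -> q0 -> q2
Final state: q2
Accept states: {q2}

Yes, accepted (final state q2 is an accept state)


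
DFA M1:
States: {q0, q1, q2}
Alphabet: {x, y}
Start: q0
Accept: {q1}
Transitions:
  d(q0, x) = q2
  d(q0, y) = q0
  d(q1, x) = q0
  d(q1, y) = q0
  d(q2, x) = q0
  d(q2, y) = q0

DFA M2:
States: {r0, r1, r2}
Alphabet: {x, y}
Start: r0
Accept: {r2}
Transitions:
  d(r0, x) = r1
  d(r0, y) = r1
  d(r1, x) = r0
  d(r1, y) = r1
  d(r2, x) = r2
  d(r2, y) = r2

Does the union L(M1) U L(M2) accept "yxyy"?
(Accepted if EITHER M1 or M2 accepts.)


M1: final=q0 accepted=False
M2: final=r1 accepted=False

No, union rejects (neither accepts)


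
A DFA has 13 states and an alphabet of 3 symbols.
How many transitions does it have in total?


Each state has exactly one transition per symbol.
13 * 3 = 39

39


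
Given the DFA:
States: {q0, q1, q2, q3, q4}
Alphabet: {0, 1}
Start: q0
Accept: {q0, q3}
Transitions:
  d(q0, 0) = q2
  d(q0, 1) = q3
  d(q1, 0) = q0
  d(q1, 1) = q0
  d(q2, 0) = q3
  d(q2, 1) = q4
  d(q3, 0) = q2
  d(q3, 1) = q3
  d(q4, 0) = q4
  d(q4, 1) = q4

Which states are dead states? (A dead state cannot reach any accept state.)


Forward reachability from each state:
  q0 -> reaches accept state q0 (live)
  q1 -> reaches accept state q0 (live)
  q2 -> reaches accept state q3 (live)
  q3 -> reaches accept state q3 (live)
  q4 -> reaches {q4}, no accept state (dead)

{q4}


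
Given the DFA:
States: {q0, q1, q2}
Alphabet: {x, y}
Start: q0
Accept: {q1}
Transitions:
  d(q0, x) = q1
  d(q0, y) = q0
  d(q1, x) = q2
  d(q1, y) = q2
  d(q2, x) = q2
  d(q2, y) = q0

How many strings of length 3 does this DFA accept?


Enumerating all length-3 strings:
  "xxx" -> q2 [reject]
  "xxy" -> q0 [reject]
  "xyx" -> q2 [reject]
  "xyy" -> q0 [reject]
  "yxx" -> q2 [reject]
  "yxy" -> q2 [reject]
  "yyx" -> q1 [accept]
  "yyy" -> q0 [reject]

1 out of 8


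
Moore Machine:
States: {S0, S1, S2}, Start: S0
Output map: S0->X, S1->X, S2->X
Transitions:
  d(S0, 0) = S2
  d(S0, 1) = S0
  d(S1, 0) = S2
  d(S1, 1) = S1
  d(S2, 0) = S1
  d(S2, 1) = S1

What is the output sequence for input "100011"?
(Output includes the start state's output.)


Start: S0 (output X)
  --1--> S0 (output X)
  --0--> S2 (output X)
  --0--> S1 (output X)
  --0--> S2 (output X)
  --1--> S1 (output X)
  --1--> S1 (output X)

"XXXXXXX"


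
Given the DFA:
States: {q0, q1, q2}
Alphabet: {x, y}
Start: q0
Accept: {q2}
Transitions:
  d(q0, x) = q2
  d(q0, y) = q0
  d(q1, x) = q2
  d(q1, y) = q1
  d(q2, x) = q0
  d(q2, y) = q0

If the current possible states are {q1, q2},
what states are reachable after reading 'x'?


Apply transition on 'x' from each current state:
  d(q1, x) = q2
  d(q2, x) = q0

{q0, q2}


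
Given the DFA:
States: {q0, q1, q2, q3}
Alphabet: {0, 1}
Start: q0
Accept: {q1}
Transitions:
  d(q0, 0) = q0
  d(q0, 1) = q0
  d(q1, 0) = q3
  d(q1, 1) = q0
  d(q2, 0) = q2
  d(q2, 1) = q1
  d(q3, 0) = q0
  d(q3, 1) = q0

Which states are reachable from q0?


BFS from q0:
  layer 0: {q0}

{q0}


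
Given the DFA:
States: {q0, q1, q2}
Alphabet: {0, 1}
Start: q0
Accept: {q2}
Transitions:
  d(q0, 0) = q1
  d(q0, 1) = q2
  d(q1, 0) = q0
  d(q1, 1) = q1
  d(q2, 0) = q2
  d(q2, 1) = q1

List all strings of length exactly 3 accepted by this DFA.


All strings of length 3: 8 total
Accepted: 2

"001", "100"


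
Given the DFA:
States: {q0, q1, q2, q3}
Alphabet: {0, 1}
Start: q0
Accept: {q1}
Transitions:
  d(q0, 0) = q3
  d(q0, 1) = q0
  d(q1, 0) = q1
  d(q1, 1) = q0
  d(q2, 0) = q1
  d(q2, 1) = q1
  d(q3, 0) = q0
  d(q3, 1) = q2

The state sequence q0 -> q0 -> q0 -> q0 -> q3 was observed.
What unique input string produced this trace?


Trace back each transition to find the symbol:
  q0 --[1]--> q0
  q0 --[1]--> q0
  q0 --[1]--> q0
  q0 --[0]--> q3

"1110"


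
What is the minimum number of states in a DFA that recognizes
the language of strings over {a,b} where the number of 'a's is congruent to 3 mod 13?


States track (count of 'a') mod 13.
Need 13 states: one per remainder 0..12; accept = remainder 3.

13


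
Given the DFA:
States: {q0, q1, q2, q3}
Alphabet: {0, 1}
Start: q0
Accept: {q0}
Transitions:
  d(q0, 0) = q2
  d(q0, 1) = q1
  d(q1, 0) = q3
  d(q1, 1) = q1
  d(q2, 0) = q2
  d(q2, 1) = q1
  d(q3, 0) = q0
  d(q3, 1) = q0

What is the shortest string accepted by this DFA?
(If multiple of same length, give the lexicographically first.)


BFS by string length (lex-first path to each state shown):
  len 0: q0<-""
Found accept state at length 0.

"" (empty string)


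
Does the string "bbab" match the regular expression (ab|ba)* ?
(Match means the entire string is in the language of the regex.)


|string| = 4; first = 'b'; last = 'b'

No, "bbab" does not match (ab|ba)*


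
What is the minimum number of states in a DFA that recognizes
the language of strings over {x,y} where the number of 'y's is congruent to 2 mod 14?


States track (count of 'y') mod 14.
Need 14 states: one per remainder 0..13; accept = remainder 2.

14


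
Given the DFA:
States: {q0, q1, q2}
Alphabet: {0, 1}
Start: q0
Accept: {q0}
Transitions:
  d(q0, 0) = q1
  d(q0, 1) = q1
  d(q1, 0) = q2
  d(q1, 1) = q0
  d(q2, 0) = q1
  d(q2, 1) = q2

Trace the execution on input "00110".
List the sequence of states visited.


Input: 00110
d(q0, 0) = q1
d(q1, 0) = q2
d(q2, 1) = q2
d(q2, 1) = q2
d(q2, 0) = q1


q0 -> q1 -> q2 -> q2 -> q2 -> q1


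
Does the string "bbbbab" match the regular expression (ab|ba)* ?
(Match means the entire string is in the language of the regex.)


|string| = 6; first = 'b'; last = 'b'

No, "bbbbab" does not match (ab|ba)*


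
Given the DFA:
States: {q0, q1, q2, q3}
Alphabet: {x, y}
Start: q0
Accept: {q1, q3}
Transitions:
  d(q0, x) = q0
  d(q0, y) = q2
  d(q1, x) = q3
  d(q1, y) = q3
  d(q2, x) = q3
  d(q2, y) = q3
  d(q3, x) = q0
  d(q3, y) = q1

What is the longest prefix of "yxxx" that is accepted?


Run the DFA, marking each prefix where the state is accepting:
  "" -> q0 [reject]
  "y" -> q2 [reject]
  "yx" -> q3 [accept]
  "yxx" -> q0 [reject]
  "yxxx" -> q0 [reject]

"yx"


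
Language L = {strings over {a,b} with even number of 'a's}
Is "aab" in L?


count('a') = 2; 2 mod 2 = 0

Yes, "aab" is in L


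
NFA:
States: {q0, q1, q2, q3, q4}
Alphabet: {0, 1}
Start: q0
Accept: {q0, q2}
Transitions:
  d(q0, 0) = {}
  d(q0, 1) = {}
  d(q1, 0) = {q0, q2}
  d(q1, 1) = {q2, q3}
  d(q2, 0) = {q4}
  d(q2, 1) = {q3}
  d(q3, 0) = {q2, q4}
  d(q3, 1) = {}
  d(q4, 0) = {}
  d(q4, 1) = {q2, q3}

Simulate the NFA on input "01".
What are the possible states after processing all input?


Start: {q0}
  --0--> {}
  --1--> {}

{} (empty set, no valid transitions)


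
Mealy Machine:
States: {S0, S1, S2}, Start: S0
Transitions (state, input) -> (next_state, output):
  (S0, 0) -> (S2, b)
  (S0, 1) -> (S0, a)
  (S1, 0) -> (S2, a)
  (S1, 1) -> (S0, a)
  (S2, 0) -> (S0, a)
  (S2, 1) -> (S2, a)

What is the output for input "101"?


Step-by-step:
  (S0, 1) -> (S0, a)
  (S0, 0) -> (S2, b)
  (S2, 1) -> (S2, a)

"aba"


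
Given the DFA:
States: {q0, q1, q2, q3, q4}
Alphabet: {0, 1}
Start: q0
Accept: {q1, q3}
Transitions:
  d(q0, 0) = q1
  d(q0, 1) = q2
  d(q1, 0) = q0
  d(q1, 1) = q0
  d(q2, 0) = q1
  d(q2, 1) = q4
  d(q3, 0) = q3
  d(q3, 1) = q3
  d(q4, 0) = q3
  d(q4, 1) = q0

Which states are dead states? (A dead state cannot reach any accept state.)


Forward reachability from each state:
  q0 -> reaches accept state q1 (live)
  q1 -> reaches accept state q1 (live)
  q2 -> reaches accept state q1 (live)
  q3 -> reaches accept state q3 (live)
  q4 -> reaches accept state q1 (live)

None (all states can reach an accept state)


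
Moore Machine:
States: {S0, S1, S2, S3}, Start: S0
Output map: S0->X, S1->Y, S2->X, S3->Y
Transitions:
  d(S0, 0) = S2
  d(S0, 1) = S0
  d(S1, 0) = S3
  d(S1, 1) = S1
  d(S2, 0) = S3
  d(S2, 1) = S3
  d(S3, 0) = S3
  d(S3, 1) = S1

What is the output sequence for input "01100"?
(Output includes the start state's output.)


Start: S0 (output X)
  --0--> S2 (output X)
  --1--> S3 (output Y)
  --1--> S1 (output Y)
  --0--> S3 (output Y)
  --0--> S3 (output Y)

"XXYYYY"


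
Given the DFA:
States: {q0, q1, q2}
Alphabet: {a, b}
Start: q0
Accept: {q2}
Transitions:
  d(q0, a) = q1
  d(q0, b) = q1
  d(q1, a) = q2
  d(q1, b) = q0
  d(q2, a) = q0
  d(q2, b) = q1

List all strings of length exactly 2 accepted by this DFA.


All strings of length 2: 4 total
Accepted: 2

"aa", "ba"


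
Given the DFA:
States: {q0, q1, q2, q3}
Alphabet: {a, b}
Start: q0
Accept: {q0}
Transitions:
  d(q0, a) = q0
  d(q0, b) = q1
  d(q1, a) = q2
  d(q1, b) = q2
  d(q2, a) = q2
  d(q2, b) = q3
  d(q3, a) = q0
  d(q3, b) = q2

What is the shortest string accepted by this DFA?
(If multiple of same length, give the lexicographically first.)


BFS by string length (lex-first path to each state shown):
  len 0: q0<-""
Found accept state at length 0.

"" (empty string)


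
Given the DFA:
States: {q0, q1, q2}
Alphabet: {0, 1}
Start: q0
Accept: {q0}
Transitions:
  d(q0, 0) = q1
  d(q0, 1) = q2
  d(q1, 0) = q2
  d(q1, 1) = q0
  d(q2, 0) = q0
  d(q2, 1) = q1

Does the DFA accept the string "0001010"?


Trace: q0 -> q1 -> q2 -> q0 -> q2 -> q0 -> q2 -> q0
Final state: q0
Accept states: {q0}

Yes, accepted (final state q0 is an accept state)


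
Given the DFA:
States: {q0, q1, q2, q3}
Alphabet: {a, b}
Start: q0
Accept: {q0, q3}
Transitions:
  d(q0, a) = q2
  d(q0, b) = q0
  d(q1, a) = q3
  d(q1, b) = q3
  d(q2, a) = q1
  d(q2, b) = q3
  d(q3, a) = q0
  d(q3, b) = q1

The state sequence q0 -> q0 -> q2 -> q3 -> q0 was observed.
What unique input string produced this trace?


Trace back each transition to find the symbol:
  q0 --[b]--> q0
  q0 --[a]--> q2
  q2 --[b]--> q3
  q3 --[a]--> q0

"baba"


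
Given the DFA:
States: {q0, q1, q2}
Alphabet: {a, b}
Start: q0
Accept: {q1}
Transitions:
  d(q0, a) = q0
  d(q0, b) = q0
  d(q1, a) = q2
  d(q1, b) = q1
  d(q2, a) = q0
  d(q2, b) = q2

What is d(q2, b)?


Looking up transition d(q2, b)

q2


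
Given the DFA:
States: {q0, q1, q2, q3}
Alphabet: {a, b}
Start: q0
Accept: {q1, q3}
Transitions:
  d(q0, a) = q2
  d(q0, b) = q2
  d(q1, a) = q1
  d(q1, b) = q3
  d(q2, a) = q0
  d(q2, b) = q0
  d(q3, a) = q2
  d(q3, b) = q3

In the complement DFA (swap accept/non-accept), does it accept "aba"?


Trace: q0 -> q2 -> q0 -> q2
Final: q2
Original accept: {q1, q3}
Complement: q2 is not in original accept

Yes, complement accepts (original rejects)


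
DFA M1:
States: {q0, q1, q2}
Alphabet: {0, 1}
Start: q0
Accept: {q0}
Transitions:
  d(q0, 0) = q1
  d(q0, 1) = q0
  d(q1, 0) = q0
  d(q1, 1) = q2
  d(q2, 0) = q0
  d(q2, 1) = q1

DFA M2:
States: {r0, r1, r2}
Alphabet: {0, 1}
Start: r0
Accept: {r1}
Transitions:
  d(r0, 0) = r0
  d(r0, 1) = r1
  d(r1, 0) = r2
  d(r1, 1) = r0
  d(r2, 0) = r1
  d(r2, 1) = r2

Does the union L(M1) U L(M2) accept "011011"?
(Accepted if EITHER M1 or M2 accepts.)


M1: final=q0 accepted=True
M2: final=r0 accepted=False

Yes, union accepts


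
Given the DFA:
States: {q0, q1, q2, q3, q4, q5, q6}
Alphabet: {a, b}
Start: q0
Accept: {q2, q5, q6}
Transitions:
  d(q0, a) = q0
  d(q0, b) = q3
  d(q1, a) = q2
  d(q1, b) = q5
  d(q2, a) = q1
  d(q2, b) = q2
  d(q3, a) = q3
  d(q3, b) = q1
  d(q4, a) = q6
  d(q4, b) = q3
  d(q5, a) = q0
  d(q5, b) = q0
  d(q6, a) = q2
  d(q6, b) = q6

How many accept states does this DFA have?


Accept states listed: {q2, q5, q6}
Counting: q2(1) q5(2) q6(3)

3


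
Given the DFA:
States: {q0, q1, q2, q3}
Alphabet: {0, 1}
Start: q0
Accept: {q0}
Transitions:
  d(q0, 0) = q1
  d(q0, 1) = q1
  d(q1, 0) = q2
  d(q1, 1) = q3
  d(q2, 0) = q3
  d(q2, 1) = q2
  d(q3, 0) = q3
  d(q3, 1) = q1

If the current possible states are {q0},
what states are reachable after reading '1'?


Apply transition on '1' from each current state:
  d(q0, 1) = q1

{q1}


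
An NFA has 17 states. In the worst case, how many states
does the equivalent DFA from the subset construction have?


Subset construction: one DFA state per subset of NFA states.
2^17 = 131072

131072


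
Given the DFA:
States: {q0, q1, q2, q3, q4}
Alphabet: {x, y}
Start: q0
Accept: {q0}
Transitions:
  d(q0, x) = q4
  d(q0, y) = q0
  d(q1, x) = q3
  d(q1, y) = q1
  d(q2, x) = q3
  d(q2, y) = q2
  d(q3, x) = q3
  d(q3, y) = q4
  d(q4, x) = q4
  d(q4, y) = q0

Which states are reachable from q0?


BFS from q0:
  layer 0: {q0}
  layer 1: {q4}

{q0, q4}


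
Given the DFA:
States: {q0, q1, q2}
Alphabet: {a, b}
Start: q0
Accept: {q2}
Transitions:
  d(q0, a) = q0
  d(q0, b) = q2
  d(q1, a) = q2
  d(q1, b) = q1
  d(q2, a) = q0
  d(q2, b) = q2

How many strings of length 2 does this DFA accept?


Enumerating all length-2 strings:
  "aa" -> q0 [reject]
  "ab" -> q2 [accept]
  "ba" -> q0 [reject]
  "bb" -> q2 [accept]

2 out of 4


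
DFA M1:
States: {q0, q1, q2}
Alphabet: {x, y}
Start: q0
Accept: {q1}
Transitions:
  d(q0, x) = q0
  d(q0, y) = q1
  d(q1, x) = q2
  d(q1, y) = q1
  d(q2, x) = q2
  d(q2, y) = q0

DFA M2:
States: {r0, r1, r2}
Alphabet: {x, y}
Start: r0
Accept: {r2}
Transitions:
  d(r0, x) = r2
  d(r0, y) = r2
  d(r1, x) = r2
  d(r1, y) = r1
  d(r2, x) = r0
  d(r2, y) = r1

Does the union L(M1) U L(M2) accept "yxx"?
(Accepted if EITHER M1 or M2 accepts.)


M1: final=q2 accepted=False
M2: final=r2 accepted=True

Yes, union accepts


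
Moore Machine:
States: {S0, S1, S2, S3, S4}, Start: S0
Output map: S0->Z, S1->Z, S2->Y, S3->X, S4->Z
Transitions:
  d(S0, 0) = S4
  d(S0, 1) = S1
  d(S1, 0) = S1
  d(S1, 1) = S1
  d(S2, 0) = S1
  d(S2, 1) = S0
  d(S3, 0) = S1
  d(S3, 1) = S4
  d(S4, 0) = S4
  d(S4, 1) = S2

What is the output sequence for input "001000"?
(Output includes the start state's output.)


Start: S0 (output Z)
  --0--> S4 (output Z)
  --0--> S4 (output Z)
  --1--> S2 (output Y)
  --0--> S1 (output Z)
  --0--> S1 (output Z)
  --0--> S1 (output Z)

"ZZZYZZZ"


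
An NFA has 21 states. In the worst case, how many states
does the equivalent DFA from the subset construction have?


Subset construction: one DFA state per subset of NFA states.
2^21 = 2097152

2097152


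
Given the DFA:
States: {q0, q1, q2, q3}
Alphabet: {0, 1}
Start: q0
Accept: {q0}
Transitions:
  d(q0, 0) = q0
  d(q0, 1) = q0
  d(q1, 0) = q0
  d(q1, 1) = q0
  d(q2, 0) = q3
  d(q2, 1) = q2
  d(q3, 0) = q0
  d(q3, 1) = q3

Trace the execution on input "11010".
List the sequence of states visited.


Input: 11010
d(q0, 1) = q0
d(q0, 1) = q0
d(q0, 0) = q0
d(q0, 1) = q0
d(q0, 0) = q0


q0 -> q0 -> q0 -> q0 -> q0 -> q0


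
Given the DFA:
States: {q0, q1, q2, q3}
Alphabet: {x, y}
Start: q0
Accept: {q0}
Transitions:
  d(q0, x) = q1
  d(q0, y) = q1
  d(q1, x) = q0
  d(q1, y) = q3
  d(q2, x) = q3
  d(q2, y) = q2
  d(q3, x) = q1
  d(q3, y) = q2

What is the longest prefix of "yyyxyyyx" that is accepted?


Run the DFA, marking each prefix where the state is accepting:
  "" -> q0 [accept]
  "y" -> q1 [reject]
  "yy" -> q3 [reject]
  "yyy" -> q2 [reject]
  "yyyx" -> q3 [reject]
  "yyyxy" -> q2 [reject]
  "yyyxyy" -> q2 [reject]
  "yyyxyyy" -> q2 [reject]
  "yyyxyyyx" -> q3 [reject]

""


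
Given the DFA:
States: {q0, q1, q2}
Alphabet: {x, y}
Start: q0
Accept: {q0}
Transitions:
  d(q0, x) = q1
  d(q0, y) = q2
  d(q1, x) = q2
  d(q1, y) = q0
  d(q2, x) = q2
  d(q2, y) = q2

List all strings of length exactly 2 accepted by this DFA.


All strings of length 2: 4 total
Accepted: 1

"xy"


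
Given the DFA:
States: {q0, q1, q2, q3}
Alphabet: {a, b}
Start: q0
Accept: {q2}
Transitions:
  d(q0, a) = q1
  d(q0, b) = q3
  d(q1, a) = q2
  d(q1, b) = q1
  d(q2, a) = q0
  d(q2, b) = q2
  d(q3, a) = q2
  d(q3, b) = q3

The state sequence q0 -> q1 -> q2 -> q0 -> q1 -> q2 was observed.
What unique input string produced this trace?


Trace back each transition to find the symbol:
  q0 --[a]--> q1
  q1 --[a]--> q2
  q2 --[a]--> q0
  q0 --[a]--> q1
  q1 --[a]--> q2

"aaaaa"


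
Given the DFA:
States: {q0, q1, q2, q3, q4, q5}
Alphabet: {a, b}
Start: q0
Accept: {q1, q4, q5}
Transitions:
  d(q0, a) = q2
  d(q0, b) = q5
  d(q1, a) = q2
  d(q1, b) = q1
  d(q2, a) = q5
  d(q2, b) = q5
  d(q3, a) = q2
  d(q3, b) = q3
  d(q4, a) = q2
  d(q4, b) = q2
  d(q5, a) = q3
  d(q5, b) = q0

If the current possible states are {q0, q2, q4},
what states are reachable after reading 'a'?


Apply transition on 'a' from each current state:
  d(q0, a) = q2
  d(q2, a) = q5
  d(q4, a) = q2

{q2, q5}


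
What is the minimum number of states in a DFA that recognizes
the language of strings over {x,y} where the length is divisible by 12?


States track (length) mod 12.
Need 12 states: one per remainder 0..11; accept = remainder 0.

12


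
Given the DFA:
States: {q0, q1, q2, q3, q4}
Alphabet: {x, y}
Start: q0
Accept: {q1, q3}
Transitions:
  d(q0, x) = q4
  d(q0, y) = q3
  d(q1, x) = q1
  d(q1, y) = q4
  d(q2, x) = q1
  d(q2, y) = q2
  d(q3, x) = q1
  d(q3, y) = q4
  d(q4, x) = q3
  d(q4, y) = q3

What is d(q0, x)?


Looking up transition d(q0, x)

q4


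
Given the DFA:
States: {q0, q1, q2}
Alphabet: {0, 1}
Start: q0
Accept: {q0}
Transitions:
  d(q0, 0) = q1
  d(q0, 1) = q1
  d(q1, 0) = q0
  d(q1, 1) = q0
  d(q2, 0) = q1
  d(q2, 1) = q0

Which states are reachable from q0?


BFS from q0:
  layer 0: {q0}
  layer 1: {q1}

{q0, q1}


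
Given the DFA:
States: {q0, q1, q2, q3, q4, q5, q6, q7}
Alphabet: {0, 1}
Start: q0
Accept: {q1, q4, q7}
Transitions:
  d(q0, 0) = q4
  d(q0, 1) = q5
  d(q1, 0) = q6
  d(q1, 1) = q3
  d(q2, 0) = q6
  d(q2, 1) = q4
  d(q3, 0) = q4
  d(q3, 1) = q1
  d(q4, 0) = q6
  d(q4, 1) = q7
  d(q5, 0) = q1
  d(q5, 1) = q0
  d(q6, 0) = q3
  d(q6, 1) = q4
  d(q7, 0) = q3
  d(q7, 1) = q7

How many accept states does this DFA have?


Accept states listed: {q1, q4, q7}
Counting: q1(1) q4(2) q7(3)

3


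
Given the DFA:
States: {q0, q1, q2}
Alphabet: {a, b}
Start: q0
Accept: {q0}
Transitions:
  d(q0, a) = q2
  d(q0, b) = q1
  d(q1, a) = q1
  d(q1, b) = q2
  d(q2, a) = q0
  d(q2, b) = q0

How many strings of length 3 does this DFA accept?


Enumerating all length-3 strings:
  "aaa" -> q2 [reject]
  "aab" -> q1 [reject]
  "aba" -> q2 [reject]
  "abb" -> q1 [reject]
  "baa" -> q1 [reject]
  "bab" -> q2 [reject]
  "bba" -> q0 [accept]
  "bbb" -> q0 [accept]

2 out of 8


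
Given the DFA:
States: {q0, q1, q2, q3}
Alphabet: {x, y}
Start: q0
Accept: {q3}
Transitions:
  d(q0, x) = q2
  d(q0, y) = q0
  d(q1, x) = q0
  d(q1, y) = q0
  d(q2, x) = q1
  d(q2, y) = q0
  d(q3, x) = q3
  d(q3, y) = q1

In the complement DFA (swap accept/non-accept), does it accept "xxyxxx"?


Trace: q0 -> q2 -> q1 -> q0 -> q2 -> q1 -> q0
Final: q0
Original accept: {q3}
Complement: q0 is not in original accept

Yes, complement accepts (original rejects)


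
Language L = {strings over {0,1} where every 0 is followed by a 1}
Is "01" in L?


'00' present: False; ends with '0': False

Yes, "01" is in L


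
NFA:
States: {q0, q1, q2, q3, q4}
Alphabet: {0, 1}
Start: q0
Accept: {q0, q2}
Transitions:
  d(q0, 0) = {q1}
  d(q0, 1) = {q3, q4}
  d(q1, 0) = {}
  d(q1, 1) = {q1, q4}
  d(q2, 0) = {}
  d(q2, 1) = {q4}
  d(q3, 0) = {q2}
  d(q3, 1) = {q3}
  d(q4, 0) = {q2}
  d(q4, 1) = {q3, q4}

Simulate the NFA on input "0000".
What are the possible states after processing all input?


Start: {q0}
  --0--> {q1}
  --0--> {}
  --0--> {}
  --0--> {}

{} (empty set, no valid transitions)


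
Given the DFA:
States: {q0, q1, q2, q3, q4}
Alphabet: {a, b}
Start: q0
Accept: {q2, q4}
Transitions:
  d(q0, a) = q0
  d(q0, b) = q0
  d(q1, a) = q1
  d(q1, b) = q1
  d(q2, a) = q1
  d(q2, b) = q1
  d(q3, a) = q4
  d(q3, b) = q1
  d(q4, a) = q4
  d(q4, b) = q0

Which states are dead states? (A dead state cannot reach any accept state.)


Forward reachability from each state:
  q0 -> reaches {q0}, no accept state (dead)
  q1 -> reaches {q1}, no accept state (dead)
  q2 -> reaches accept state q2 (live)
  q3 -> reaches accept state q4 (live)
  q4 -> reaches accept state q4 (live)

{q0, q1}


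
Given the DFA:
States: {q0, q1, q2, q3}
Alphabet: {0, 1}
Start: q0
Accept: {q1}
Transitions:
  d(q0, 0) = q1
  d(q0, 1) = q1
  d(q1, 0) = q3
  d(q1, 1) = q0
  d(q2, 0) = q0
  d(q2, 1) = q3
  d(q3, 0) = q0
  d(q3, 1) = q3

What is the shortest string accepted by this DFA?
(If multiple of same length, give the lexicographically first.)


BFS by string length (lex-first path to each state shown):
  len 0: q0<-""
  len 1: q1<-"0"
Found accept state at length 1.

"0"


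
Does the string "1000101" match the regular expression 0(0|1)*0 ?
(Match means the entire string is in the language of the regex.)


|string| = 7; first = '1'; last = '1'

No, "1000101" does not match 0(0|1)*0


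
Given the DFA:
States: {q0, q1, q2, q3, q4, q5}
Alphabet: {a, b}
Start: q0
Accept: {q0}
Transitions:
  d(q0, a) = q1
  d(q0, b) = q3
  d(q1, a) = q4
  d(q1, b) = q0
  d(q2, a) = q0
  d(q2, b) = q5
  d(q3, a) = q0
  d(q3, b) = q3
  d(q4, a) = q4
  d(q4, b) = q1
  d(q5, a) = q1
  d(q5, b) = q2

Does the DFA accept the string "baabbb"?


Trace: q0 -> q3 -> q0 -> q1 -> q0 -> q3 -> q3
Final state: q3
Accept states: {q0}

No, rejected (final state q3 is not an accept state)


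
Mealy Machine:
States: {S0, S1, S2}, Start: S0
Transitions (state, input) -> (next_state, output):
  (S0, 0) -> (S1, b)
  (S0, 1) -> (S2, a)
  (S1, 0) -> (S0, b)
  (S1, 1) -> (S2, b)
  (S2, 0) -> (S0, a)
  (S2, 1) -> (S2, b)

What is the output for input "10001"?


Step-by-step:
  (S0, 1) -> (S2, a)
  (S2, 0) -> (S0, a)
  (S0, 0) -> (S1, b)
  (S1, 0) -> (S0, b)
  (S0, 1) -> (S2, a)

"aabba"


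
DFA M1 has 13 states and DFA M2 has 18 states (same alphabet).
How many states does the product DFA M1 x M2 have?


Product construction pairs every M1 state with every M2 state.
13 * 18 = 234

234


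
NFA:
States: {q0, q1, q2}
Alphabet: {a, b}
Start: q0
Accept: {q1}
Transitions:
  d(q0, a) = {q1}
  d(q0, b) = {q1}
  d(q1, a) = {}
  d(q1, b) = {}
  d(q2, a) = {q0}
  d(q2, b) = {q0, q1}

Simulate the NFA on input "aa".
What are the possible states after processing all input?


Start: {q0}
  --a--> {q1}
  --a--> {}

{} (empty set, no valid transitions)


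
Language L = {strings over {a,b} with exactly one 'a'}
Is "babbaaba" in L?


count('a') = 4

No, "babbaaba" is not in L


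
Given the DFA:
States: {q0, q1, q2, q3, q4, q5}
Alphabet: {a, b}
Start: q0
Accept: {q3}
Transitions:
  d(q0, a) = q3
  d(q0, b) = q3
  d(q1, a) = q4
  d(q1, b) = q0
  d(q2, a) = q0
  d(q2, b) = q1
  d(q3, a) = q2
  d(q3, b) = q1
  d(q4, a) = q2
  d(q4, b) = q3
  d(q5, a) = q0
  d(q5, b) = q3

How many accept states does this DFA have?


Accept states listed: {q3}
Counting: q3(1)

1


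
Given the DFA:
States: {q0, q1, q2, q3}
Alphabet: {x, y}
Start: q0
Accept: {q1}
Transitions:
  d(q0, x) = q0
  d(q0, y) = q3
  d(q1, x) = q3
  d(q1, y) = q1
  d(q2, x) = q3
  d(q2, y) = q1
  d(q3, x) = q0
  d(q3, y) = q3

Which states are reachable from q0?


BFS from q0:
  layer 0: {q0}
  layer 1: {q3}

{q0, q3}


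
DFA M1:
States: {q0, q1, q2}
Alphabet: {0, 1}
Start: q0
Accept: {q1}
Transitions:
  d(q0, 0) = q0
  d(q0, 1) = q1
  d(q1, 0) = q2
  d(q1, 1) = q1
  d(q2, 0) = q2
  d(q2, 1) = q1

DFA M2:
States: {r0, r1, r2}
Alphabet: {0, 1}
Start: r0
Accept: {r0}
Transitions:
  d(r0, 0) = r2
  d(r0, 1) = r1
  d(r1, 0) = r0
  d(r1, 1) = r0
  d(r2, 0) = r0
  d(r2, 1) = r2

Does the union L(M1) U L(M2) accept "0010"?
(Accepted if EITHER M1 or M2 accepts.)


M1: final=q2 accepted=False
M2: final=r0 accepted=True

Yes, union accepts


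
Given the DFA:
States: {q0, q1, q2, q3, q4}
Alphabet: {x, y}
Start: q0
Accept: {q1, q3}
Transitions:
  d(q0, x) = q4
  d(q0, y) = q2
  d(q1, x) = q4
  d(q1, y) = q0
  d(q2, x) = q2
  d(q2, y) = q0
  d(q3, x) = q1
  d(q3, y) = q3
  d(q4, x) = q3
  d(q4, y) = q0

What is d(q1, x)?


Looking up transition d(q1, x)

q4


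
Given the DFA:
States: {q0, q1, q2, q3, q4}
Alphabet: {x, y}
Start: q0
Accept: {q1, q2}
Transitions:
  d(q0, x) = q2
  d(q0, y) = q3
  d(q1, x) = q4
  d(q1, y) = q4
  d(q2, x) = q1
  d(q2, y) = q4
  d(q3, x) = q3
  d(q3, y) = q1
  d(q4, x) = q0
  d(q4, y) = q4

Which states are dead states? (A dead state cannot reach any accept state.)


Forward reachability from each state:
  q0 -> reaches accept state q1 (live)
  q1 -> reaches accept state q1 (live)
  q2 -> reaches accept state q1 (live)
  q3 -> reaches accept state q1 (live)
  q4 -> reaches accept state q1 (live)

None (all states can reach an accept state)


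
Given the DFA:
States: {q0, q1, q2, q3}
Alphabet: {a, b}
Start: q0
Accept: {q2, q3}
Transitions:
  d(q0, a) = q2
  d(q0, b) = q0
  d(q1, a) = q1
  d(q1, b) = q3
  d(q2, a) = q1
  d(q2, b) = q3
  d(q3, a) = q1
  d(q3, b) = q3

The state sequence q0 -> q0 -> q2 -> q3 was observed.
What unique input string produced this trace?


Trace back each transition to find the symbol:
  q0 --[b]--> q0
  q0 --[a]--> q2
  q2 --[b]--> q3

"bab"


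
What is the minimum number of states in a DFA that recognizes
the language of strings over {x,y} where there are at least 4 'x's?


States: count = 0, 1, ..., 3, and a final '>= 4' state.
Total: 4 + 1 = 5. Accept = '>= 4' state.

5


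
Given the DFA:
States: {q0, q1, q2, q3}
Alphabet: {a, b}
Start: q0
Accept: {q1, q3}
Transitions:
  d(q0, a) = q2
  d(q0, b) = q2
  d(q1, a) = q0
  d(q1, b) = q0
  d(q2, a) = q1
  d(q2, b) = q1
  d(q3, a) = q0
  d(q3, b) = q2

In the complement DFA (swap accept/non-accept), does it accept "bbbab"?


Trace: q0 -> q2 -> q1 -> q0 -> q2 -> q1
Final: q1
Original accept: {q1, q3}
Complement: q1 is in original accept

No, complement rejects (original accepts)


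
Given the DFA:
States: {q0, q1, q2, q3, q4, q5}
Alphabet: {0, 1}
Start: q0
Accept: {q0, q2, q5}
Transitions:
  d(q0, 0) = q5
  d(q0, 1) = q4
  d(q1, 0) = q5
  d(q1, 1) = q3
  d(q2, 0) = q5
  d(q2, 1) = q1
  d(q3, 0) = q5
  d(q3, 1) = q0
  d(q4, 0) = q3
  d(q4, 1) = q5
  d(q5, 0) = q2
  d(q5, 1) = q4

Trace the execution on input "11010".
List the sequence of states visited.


Input: 11010
d(q0, 1) = q4
d(q4, 1) = q5
d(q5, 0) = q2
d(q2, 1) = q1
d(q1, 0) = q5


q0 -> q4 -> q5 -> q2 -> q1 -> q5


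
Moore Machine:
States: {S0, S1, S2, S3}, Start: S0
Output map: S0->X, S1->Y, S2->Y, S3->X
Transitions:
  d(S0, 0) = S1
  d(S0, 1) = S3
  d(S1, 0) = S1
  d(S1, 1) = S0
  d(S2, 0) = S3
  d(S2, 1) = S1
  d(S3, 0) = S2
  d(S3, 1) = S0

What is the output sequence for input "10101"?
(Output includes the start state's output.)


Start: S0 (output X)
  --1--> S3 (output X)
  --0--> S2 (output Y)
  --1--> S1 (output Y)
  --0--> S1 (output Y)
  --1--> S0 (output X)

"XXYYYX"


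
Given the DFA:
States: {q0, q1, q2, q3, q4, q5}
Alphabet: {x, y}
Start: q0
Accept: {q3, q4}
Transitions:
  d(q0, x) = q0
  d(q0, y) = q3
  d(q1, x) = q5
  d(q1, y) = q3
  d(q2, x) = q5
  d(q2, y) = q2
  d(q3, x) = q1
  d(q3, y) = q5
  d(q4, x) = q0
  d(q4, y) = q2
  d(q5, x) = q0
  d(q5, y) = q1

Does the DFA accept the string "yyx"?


Trace: q0 -> q3 -> q5 -> q0
Final state: q0
Accept states: {q3, q4}

No, rejected (final state q0 is not an accept state)


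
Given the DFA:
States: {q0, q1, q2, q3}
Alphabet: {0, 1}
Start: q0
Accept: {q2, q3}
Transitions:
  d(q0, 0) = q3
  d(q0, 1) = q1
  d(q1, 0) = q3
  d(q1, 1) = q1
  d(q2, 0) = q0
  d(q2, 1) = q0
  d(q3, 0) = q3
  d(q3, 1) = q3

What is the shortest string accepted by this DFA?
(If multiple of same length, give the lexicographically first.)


BFS by string length (lex-first path to each state shown):
  len 0: q0<-""
  len 1: q1<-"1", q3<-"0"
Found accept state at length 1.

"0"


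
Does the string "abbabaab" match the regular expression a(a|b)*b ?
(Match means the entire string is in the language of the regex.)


|string| = 8; first = 'a'; last = 'b'

Yes, "abbabaab" matches a(a|b)*b


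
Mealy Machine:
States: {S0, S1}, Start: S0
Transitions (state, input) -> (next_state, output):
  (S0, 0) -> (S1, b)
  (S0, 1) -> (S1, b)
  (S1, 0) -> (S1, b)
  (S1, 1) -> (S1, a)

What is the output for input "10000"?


Step-by-step:
  (S0, 1) -> (S1, b)
  (S1, 0) -> (S1, b)
  (S1, 0) -> (S1, b)
  (S1, 0) -> (S1, b)
  (S1, 0) -> (S1, b)

"bbbbb"


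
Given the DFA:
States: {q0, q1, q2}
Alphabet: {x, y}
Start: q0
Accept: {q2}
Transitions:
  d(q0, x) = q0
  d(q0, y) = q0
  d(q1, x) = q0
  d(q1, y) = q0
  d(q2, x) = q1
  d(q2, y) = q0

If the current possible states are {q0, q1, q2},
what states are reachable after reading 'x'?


Apply transition on 'x' from each current state:
  d(q0, x) = q0
  d(q1, x) = q0
  d(q2, x) = q1

{q0, q1}


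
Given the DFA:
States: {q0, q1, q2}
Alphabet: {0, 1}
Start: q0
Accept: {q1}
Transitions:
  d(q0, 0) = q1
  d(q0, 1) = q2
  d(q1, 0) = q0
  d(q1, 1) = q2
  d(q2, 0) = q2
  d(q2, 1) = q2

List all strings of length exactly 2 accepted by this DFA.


All strings of length 2: 4 total
Accepted: 0

None


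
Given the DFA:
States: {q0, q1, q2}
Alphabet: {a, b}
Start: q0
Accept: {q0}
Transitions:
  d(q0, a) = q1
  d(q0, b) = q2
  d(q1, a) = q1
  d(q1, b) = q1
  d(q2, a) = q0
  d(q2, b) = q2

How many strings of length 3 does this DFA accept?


Enumerating all length-3 strings:
  "aaa" -> q1 [reject]
  "aab" -> q1 [reject]
  "aba" -> q1 [reject]
  "abb" -> q1 [reject]
  "baa" -> q1 [reject]
  "bab" -> q2 [reject]
  "bba" -> q0 [accept]
  "bbb" -> q2 [reject]

1 out of 8


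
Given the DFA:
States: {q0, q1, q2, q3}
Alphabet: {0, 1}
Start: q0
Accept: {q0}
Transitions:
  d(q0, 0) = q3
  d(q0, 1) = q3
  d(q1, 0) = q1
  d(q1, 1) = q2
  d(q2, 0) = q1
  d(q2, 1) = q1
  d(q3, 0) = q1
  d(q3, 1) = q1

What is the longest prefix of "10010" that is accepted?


Run the DFA, marking each prefix where the state is accepting:
  "" -> q0 [accept]
  "1" -> q3 [reject]
  "10" -> q1 [reject]
  "100" -> q1 [reject]
  "1001" -> q2 [reject]
  "10010" -> q1 [reject]

""


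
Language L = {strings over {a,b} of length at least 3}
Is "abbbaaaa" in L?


length = 8

Yes, "abbbaaaa" is in L


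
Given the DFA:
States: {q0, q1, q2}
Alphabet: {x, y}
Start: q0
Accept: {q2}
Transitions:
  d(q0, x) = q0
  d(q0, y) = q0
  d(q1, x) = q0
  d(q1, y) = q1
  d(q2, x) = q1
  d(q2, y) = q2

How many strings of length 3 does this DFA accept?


Enumerating all length-3 strings:
  "xxx" -> q0 [reject]
  "xxy" -> q0 [reject]
  "xyx" -> q0 [reject]
  "xyy" -> q0 [reject]
  "yxx" -> q0 [reject]
  "yxy" -> q0 [reject]
  "yyx" -> q0 [reject]
  "yyy" -> q0 [reject]

0 out of 8


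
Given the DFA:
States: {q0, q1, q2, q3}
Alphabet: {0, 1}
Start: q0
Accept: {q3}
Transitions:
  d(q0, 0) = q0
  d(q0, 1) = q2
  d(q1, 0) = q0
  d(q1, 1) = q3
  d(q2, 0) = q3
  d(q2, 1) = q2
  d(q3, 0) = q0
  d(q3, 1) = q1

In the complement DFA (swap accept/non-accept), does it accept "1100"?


Trace: q0 -> q2 -> q2 -> q3 -> q0
Final: q0
Original accept: {q3}
Complement: q0 is not in original accept

Yes, complement accepts (original rejects)


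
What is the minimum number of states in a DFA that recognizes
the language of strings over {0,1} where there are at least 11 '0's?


States: count = 0, 1, ..., 10, and a final '>= 11' state.
Total: 11 + 1 = 12. Accept = '>= 11' state.

12


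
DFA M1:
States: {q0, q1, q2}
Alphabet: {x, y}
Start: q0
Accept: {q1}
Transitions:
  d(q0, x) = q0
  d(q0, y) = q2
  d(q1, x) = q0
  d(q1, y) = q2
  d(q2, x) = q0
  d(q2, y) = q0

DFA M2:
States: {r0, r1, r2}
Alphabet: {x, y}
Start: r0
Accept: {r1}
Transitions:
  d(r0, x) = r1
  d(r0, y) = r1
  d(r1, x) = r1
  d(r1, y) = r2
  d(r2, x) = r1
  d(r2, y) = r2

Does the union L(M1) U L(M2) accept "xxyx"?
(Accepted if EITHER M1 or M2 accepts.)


M1: final=q0 accepted=False
M2: final=r1 accepted=True

Yes, union accepts


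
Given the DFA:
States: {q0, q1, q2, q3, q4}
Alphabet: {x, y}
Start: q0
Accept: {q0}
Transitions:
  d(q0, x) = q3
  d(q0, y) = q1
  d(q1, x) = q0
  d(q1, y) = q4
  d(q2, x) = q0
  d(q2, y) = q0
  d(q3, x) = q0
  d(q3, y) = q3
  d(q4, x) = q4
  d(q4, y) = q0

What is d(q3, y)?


Looking up transition d(q3, y)

q3


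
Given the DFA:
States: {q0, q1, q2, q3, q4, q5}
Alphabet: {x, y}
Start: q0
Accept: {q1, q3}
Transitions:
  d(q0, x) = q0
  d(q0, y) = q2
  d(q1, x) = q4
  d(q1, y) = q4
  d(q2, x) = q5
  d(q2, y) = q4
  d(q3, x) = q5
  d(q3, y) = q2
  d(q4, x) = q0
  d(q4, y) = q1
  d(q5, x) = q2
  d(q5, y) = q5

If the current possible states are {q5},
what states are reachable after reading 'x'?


Apply transition on 'x' from each current state:
  d(q5, x) = q2

{q2}


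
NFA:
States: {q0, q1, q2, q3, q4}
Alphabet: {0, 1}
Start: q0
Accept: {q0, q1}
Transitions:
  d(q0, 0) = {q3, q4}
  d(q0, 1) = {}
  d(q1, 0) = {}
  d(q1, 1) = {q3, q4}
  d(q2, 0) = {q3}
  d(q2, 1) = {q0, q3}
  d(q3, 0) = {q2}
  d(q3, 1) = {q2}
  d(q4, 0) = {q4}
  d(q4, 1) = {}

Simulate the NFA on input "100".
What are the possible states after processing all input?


Start: {q0}
  --1--> {}
  --0--> {}
  --0--> {}

{} (empty set, no valid transitions)


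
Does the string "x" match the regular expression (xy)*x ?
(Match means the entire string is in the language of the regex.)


|string| = 1; first = 'x'; last = 'x'

Yes, "x" matches (xy)*x


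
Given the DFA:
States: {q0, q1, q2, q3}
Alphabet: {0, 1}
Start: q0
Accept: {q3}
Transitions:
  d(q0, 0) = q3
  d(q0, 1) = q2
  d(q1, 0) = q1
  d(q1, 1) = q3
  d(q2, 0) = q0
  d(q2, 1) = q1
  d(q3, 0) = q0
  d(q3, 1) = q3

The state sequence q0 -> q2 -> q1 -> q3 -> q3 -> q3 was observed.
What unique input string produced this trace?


Trace back each transition to find the symbol:
  q0 --[1]--> q2
  q2 --[1]--> q1
  q1 --[1]--> q3
  q3 --[1]--> q3
  q3 --[1]--> q3

"11111"


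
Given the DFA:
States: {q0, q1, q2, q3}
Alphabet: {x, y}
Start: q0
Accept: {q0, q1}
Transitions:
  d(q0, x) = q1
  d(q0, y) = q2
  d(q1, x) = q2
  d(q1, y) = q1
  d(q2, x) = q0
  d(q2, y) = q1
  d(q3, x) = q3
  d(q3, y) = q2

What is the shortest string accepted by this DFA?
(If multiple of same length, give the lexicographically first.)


BFS by string length (lex-first path to each state shown):
  len 0: q0<-""
Found accept state at length 0.

"" (empty string)


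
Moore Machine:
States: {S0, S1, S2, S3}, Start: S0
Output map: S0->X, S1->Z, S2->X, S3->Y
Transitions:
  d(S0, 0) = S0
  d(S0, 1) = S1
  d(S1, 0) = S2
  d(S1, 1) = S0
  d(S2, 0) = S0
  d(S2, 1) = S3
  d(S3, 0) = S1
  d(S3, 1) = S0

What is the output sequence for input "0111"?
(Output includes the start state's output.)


Start: S0 (output X)
  --0--> S0 (output X)
  --1--> S1 (output Z)
  --1--> S0 (output X)
  --1--> S1 (output Z)

"XXZXZ"


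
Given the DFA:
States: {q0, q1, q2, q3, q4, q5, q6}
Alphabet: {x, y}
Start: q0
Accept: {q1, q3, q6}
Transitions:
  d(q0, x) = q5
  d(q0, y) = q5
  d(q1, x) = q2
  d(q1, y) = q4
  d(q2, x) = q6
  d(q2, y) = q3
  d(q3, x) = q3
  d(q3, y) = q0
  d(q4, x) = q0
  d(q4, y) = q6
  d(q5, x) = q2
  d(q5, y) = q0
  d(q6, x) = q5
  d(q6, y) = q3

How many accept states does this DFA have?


Accept states listed: {q1, q3, q6}
Counting: q1(1) q3(2) q6(3)

3


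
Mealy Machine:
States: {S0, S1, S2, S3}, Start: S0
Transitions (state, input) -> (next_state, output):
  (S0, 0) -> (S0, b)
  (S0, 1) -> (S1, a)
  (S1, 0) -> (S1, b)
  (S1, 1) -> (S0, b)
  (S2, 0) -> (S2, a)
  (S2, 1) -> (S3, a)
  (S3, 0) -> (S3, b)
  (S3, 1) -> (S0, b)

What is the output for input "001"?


Step-by-step:
  (S0, 0) -> (S0, b)
  (S0, 0) -> (S0, b)
  (S0, 1) -> (S1, a)

"bba"
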